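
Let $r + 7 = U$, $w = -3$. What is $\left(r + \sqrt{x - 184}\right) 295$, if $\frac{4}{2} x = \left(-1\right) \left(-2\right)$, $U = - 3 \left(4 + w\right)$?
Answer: $-2950 + 295 i \sqrt{183} \approx -2950.0 + 3990.7 i$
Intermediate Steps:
$U = -3$ ($U = - 3 \left(4 - 3\right) = \left(-3\right) 1 = -3$)
$x = 1$ ($x = \frac{\left(-1\right) \left(-2\right)}{2} = \frac{1}{2} \cdot 2 = 1$)
$r = -10$ ($r = -7 - 3 = -10$)
$\left(r + \sqrt{x - 184}\right) 295 = \left(-10 + \sqrt{1 - 184}\right) 295 = \left(-10 + \sqrt{-183}\right) 295 = \left(-10 + i \sqrt{183}\right) 295 = -2950 + 295 i \sqrt{183}$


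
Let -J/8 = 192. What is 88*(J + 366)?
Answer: -102960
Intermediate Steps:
J = -1536 (J = -8*192 = -1536)
88*(J + 366) = 88*(-1536 + 366) = 88*(-1170) = -102960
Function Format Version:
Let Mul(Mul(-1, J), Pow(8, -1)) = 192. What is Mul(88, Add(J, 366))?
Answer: -102960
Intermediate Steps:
J = -1536 (J = Mul(-8, 192) = -1536)
Mul(88, Add(J, 366)) = Mul(88, Add(-1536, 366)) = Mul(88, -1170) = -102960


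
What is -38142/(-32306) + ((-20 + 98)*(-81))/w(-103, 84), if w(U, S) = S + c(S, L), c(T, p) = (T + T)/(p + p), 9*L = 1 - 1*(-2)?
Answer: -15941133/904568 ≈ -17.623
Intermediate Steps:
L = ⅓ (L = (1 - 1*(-2))/9 = (1 + 2)/9 = (⅑)*3 = ⅓ ≈ 0.33333)
c(T, p) = T/p (c(T, p) = (2*T)/((2*p)) = (2*T)*(1/(2*p)) = T/p)
w(U, S) = 4*S (w(U, S) = S + S/(⅓) = S + S*3 = S + 3*S = 4*S)
-38142/(-32306) + ((-20 + 98)*(-81))/w(-103, 84) = -38142/(-32306) + ((-20 + 98)*(-81))/((4*84)) = -38142*(-1/32306) + (78*(-81))/336 = 19071/16153 - 6318*1/336 = 19071/16153 - 1053/56 = -15941133/904568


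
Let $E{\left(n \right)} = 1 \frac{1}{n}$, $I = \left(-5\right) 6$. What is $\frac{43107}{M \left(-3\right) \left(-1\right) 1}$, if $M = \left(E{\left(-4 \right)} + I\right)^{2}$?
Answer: $\frac{229904}{14641} \approx 15.703$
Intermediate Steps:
$I = -30$
$E{\left(n \right)} = \frac{1}{n}$
$M = \frac{14641}{16}$ ($M = \left(\frac{1}{-4} - 30\right)^{2} = \left(- \frac{1}{4} - 30\right)^{2} = \left(- \frac{121}{4}\right)^{2} = \frac{14641}{16} \approx 915.06$)
$\frac{43107}{M \left(-3\right) \left(-1\right) 1} = \frac{43107}{\frac{14641}{16} \left(-3\right) \left(-1\right) 1} = \frac{43107}{\frac{14641}{16} \cdot 3 \cdot 1} = \frac{43107}{\frac{14641}{16} \cdot 3} = \frac{43107}{\frac{43923}{16}} = 43107 \cdot \frac{16}{43923} = \frac{229904}{14641}$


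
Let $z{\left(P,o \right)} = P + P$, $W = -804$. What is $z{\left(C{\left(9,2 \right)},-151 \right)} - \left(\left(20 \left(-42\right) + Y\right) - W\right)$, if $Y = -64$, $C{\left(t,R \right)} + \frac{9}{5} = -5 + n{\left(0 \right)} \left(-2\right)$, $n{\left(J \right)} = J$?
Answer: $\frac{432}{5} \approx 86.4$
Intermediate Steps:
$C{\left(t,R \right)} = - \frac{34}{5}$ ($C{\left(t,R \right)} = - \frac{9}{5} + \left(-5 + 0 \left(-2\right)\right) = - \frac{9}{5} + \left(-5 + 0\right) = - \frac{9}{5} - 5 = - \frac{34}{5}$)
$z{\left(P,o \right)} = 2 P$
$z{\left(C{\left(9,2 \right)},-151 \right)} - \left(\left(20 \left(-42\right) + Y\right) - W\right) = 2 \left(- \frac{34}{5}\right) - \left(\left(20 \left(-42\right) - 64\right) - -804\right) = - \frac{68}{5} - \left(\left(-840 - 64\right) + 804\right) = - \frac{68}{5} - \left(-904 + 804\right) = - \frac{68}{5} - -100 = - \frac{68}{5} + 100 = \frac{432}{5}$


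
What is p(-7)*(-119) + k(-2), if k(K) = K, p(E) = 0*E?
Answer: -2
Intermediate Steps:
p(E) = 0
p(-7)*(-119) + k(-2) = 0*(-119) - 2 = 0 - 2 = -2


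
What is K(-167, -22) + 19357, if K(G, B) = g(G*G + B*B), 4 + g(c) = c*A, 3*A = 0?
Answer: 19353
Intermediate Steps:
A = 0 (A = (⅓)*0 = 0)
g(c) = -4 (g(c) = -4 + c*0 = -4 + 0 = -4)
K(G, B) = -4
K(-167, -22) + 19357 = -4 + 19357 = 19353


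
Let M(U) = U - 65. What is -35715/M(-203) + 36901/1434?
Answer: 30552389/192156 ≈ 159.00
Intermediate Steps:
M(U) = -65 + U
-35715/M(-203) + 36901/1434 = -35715/(-65 - 203) + 36901/1434 = -35715/(-268) + 36901*(1/1434) = -35715*(-1/268) + 36901/1434 = 35715/268 + 36901/1434 = 30552389/192156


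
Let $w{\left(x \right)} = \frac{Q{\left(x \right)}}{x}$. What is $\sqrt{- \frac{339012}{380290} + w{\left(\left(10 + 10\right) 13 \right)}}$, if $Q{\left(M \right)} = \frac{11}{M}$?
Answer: $\frac{i \sqrt{87135954219229}}{9887540} \approx 0.94408 i$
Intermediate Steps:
$w{\left(x \right)} = \frac{11}{x^{2}}$ ($w{\left(x \right)} = \frac{11 \frac{1}{x}}{x} = \frac{11}{x^{2}}$)
$\sqrt{- \frac{339012}{380290} + w{\left(\left(10 + 10\right) 13 \right)}} = \sqrt{- \frac{339012}{380290} + \frac{11}{169 \left(10 + 10\right)^{2}}} = \sqrt{\left(-339012\right) \frac{1}{380290} + \frac{11}{67600}} = \sqrt{- \frac{169506}{190145} + \frac{11}{67600}} = \sqrt{- \frac{2291302801}{2570760400}} = \frac{i \sqrt{87135954219229}}{9887540}$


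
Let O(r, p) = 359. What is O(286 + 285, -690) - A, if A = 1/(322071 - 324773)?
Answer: 970019/2702 ≈ 359.00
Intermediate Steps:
A = -1/2702 (A = 1/(-2702) = -1/2702 ≈ -0.00037010)
O(286 + 285, -690) - A = 359 - 1*(-1/2702) = 359 + 1/2702 = 970019/2702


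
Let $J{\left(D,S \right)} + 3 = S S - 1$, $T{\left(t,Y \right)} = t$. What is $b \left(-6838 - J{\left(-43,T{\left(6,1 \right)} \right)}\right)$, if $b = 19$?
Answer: $-130530$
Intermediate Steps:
$J{\left(D,S \right)} = -4 + S^{2}$ ($J{\left(D,S \right)} = -3 + \left(S S - 1\right) = -3 + \left(S^{2} - 1\right) = -3 + \left(-1 + S^{2}\right) = -4 + S^{2}$)
$b \left(-6838 - J{\left(-43,T{\left(6,1 \right)} \right)}\right) = 19 \left(-6838 - \left(-4 + 6^{2}\right)\right) = 19 \left(-6838 - \left(-4 + 36\right)\right) = 19 \left(-6838 - 32\right) = 19 \left(-6870\right) = -130530$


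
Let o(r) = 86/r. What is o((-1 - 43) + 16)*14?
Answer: -43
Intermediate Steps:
o((-1 - 43) + 16)*14 = (86/((-1 - 43) + 16))*14 = (86/(-44 + 16))*14 = (86/(-28))*14 = (86*(-1/28))*14 = -43/14*14 = -43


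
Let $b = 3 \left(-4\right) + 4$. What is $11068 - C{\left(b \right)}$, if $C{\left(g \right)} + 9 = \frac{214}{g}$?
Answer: $\frac{44415}{4} \approx 11104.0$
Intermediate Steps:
$b = -8$ ($b = -12 + 4 = -8$)
$C{\left(g \right)} = -9 + \frac{214}{g}$
$11068 - C{\left(b \right)} = 11068 - \left(-9 + \frac{214}{-8}\right) = 11068 - \left(-9 + 214 \left(- \frac{1}{8}\right)\right) = 11068 - \left(-9 - \frac{107}{4}\right) = 11068 - - \frac{143}{4} = 11068 + \frac{143}{4} = \frac{44415}{4}$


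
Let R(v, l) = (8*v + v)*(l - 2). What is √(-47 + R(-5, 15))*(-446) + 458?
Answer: 458 - 892*I*√158 ≈ 458.0 - 11212.0*I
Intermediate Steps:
R(v, l) = 9*v*(-2 + l) (R(v, l) = (9*v)*(-2 + l) = 9*v*(-2 + l))
√(-47 + R(-5, 15))*(-446) + 458 = √(-47 + 9*(-5)*(-2 + 15))*(-446) + 458 = √(-47 + 9*(-5)*13)*(-446) + 458 = √(-47 - 585)*(-446) + 458 = √(-632)*(-446) + 458 = (2*I*√158)*(-446) + 458 = -892*I*√158 + 458 = 458 - 892*I*√158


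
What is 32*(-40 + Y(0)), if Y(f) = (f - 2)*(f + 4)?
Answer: -1536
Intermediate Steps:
Y(f) = (-2 + f)*(4 + f)
32*(-40 + Y(0)) = 32*(-40 + (-8 + 0² + 2*0)) = 32*(-40 + (-8 + 0 + 0)) = 32*(-40 - 8) = 32*(-48) = -1536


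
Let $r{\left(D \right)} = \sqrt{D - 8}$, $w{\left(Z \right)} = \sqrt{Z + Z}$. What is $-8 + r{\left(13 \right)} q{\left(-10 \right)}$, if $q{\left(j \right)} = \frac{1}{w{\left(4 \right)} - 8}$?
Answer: $-8 - \frac{\sqrt{5}}{7} - \frac{\sqrt{10}}{28} \approx -8.4324$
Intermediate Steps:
$w{\left(Z \right)} = \sqrt{2} \sqrt{Z}$ ($w{\left(Z \right)} = \sqrt{2 Z} = \sqrt{2} \sqrt{Z}$)
$r{\left(D \right)} = \sqrt{-8 + D}$
$q{\left(j \right)} = \frac{1}{-8 + 2 \sqrt{2}}$ ($q{\left(j \right)} = \frac{1}{\sqrt{2} \sqrt{4} - 8} = \frac{1}{\sqrt{2} \cdot 2 - 8} = \frac{1}{2 \sqrt{2} - 8} = \frac{1}{-8 + 2 \sqrt{2}}$)
$-8 + r{\left(13 \right)} q{\left(-10 \right)} = -8 + \sqrt{-8 + 13} \left(- \frac{1}{7} - \frac{\sqrt{2}}{28}\right) = -8 + \sqrt{5} \left(- \frac{1}{7} - \frac{\sqrt{2}}{28}\right)$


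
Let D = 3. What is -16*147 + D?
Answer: -2349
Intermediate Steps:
-16*147 + D = -16*147 + 3 = -2352 + 3 = -2349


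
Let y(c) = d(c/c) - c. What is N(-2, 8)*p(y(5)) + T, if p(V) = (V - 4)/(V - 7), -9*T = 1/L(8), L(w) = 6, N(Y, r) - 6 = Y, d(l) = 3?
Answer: 143/54 ≈ 2.6481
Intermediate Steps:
N(Y, r) = 6 + Y
T = -1/54 (T = -⅑/6 = -⅑*⅙ = -1/54 ≈ -0.018519)
y(c) = 3 - c
p(V) = (-4 + V)/(-7 + V)
N(-2, 8)*p(y(5)) + T = (6 - 2)*((-4 + (3 - 1*5))/(-7 + (3 - 1*5))) - 1/54 = 4*((-4 + (3 - 5))/(-7 + (3 - 5))) - 1/54 = 4*((-4 - 2)/(-7 - 2)) - 1/54 = 4*(-6/(-9)) - 1/54 = 4*(-⅑*(-6)) - 1/54 = 4*(⅔) - 1/54 = 8/3 - 1/54 = 143/54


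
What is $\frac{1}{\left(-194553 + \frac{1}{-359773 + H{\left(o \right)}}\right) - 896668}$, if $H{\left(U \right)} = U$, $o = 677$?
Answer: $- \frac{359096}{391853096217} \approx -9.1641 \cdot 10^{-7}$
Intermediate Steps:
$\frac{1}{\left(-194553 + \frac{1}{-359773 + H{\left(o \right)}}\right) - 896668} = \frac{1}{\left(-194553 + \frac{1}{-359773 + 677}\right) - 896668} = \frac{1}{\left(-194553 + \frac{1}{-359096}\right) - 896668} = \frac{1}{\left(-194553 - \frac{1}{359096}\right) - 896668} = \frac{1}{- \frac{69863204089}{359096} - 896668} = \frac{1}{- \frac{391853096217}{359096}} = - \frac{359096}{391853096217}$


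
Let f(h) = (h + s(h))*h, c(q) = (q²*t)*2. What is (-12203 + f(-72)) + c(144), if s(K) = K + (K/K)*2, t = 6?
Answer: 246853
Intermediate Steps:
c(q) = 12*q² (c(q) = (q²*6)*2 = (6*q²)*2 = 12*q²)
s(K) = 2 + K (s(K) = K + 1*2 = K + 2 = 2 + K)
f(h) = h*(2 + 2*h) (f(h) = (h + (2 + h))*h = (2 + 2*h)*h = h*(2 + 2*h))
(-12203 + f(-72)) + c(144) = (-12203 + 2*(-72)*(1 - 72)) + 12*144² = (-12203 + 2*(-72)*(-71)) + 12*20736 = (-12203 + 10224) + 248832 = -1979 + 248832 = 246853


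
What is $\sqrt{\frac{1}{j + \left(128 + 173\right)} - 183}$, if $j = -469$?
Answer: $\frac{i \sqrt{1291290}}{84} \approx 13.528 i$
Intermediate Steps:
$\sqrt{\frac{1}{j + \left(128 + 173\right)} - 183} = \sqrt{\frac{1}{-469 + \left(128 + 173\right)} - 183} = \sqrt{\frac{1}{-469 + 301} - 183} = \sqrt{\frac{1}{-168} - 183} = \sqrt{- \frac{1}{168} - 183} = \sqrt{- \frac{30745}{168}} = \frac{i \sqrt{1291290}}{84}$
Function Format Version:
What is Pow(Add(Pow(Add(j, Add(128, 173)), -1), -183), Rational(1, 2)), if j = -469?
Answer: Mul(Rational(1, 84), I, Pow(1291290, Rational(1, 2))) ≈ Mul(13.528, I)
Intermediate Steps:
Pow(Add(Pow(Add(j, Add(128, 173)), -1), -183), Rational(1, 2)) = Pow(Add(Pow(Add(-469, Add(128, 173)), -1), -183), Rational(1, 2)) = Pow(Add(Pow(Add(-469, 301), -1), -183), Rational(1, 2)) = Pow(Add(Pow(-168, -1), -183), Rational(1, 2)) = Pow(Add(Rational(-1, 168), -183), Rational(1, 2)) = Pow(Rational(-30745, 168), Rational(1, 2)) = Mul(Rational(1, 84), I, Pow(1291290, Rational(1, 2)))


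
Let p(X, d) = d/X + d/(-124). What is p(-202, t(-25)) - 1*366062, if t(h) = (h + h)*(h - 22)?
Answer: -2292471769/6262 ≈ -3.6609e+5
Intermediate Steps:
t(h) = 2*h*(-22 + h) (t(h) = (2*h)*(-22 + h) = 2*h*(-22 + h))
p(X, d) = -d/124 + d/X (p(X, d) = d/X + d*(-1/124) = d/X - d/124 = -d/124 + d/X)
p(-202, t(-25)) - 1*366062 = (-(-25)*(-22 - 25)/62 + (2*(-25)*(-22 - 25))/(-202)) - 1*366062 = (-(-25)*(-47)/62 + (2*(-25)*(-47))*(-1/202)) - 366062 = (-1/124*2350 + 2350*(-1/202)) - 366062 = (-1175/62 - 1175/101) - 366062 = -191525/6262 - 366062 = -2292471769/6262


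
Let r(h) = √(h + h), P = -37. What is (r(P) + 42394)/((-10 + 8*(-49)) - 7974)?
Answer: -21197/4188 - I*√74/8376 ≈ -5.0614 - 0.001027*I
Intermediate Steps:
r(h) = √2*√h (r(h) = √(2*h) = √2*√h)
(r(P) + 42394)/((-10 + 8*(-49)) - 7974) = (√2*√(-37) + 42394)/((-10 + 8*(-49)) - 7974) = (√2*(I*√37) + 42394)/((-10 - 392) - 7974) = (I*√74 + 42394)/(-402 - 7974) = (42394 + I*√74)/(-8376) = (42394 + I*√74)*(-1/8376) = -21197/4188 - I*√74/8376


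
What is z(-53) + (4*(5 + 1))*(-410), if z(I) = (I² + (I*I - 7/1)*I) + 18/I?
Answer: -8243479/53 ≈ -1.5554e+5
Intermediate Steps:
z(I) = I² + 18/I + I*(-7 + I²) (z(I) = (I² + (I² - 7*1)*I) + 18/I = (I² + (I² - 7)*I) + 18/I = (I² + (-7 + I²)*I) + 18/I = (I² + I*(-7 + I²)) + 18/I = I² + 18/I + I*(-7 + I²))
z(-53) + (4*(5 + 1))*(-410) = (18 + (-53)²*(-7 - 53 + (-53)²))/(-53) + (4*(5 + 1))*(-410) = -(18 + 2809*(-7 - 53 + 2809))/53 + (4*6)*(-410) = -(18 + 2809*2749)/53 + 24*(-410) = -(18 + 7721941)/53 - 9840 = -1/53*7721959 - 9840 = -7721959/53 - 9840 = -8243479/53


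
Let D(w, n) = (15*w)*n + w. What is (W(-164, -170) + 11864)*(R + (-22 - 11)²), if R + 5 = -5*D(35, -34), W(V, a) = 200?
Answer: 1087678176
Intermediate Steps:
D(w, n) = w + 15*n*w (D(w, n) = 15*n*w + w = w + 15*n*w)
R = 89070 (R = -5 - 175*(1 + 15*(-34)) = -5 - 175*(1 - 510) = -5 - 175*(-509) = -5 - 5*(-17815) = -5 + 89075 = 89070)
(W(-164, -170) + 11864)*(R + (-22 - 11)²) = (200 + 11864)*(89070 + (-22 - 11)²) = 12064*(89070 + (-33)²) = 12064*(89070 + 1089) = 12064*90159 = 1087678176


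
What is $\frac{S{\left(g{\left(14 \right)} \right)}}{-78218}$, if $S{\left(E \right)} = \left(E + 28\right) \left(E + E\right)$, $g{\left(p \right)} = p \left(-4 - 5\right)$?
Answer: $- \frac{1764}{5587} \approx -0.31573$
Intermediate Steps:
$g{\left(p \right)} = - 9 p$ ($g{\left(p \right)} = p \left(-9\right) = - 9 p$)
$S{\left(E \right)} = 2 E \left(28 + E\right)$ ($S{\left(E \right)} = \left(28 + E\right) 2 E = 2 E \left(28 + E\right)$)
$\frac{S{\left(g{\left(14 \right)} \right)}}{-78218} = \frac{2 \left(\left(-9\right) 14\right) \left(28 - 126\right)}{-78218} = 2 \left(-126\right) \left(28 - 126\right) \left(- \frac{1}{78218}\right) = 2 \left(-126\right) \left(-98\right) \left(- \frac{1}{78218}\right) = 24696 \left(- \frac{1}{78218}\right) = - \frac{1764}{5587}$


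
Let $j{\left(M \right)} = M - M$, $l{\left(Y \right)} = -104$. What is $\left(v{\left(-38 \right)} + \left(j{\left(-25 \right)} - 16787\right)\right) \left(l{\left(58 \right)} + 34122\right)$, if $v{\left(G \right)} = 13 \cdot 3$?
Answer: $-569733464$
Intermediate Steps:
$v{\left(G \right)} = 39$
$j{\left(M \right)} = 0$
$\left(v{\left(-38 \right)} + \left(j{\left(-25 \right)} - 16787\right)\right) \left(l{\left(58 \right)} + 34122\right) = \left(39 + \left(0 - 16787\right)\right) \left(-104 + 34122\right) = \left(39 - 16787\right) 34018 = \left(-16748\right) 34018 = -569733464$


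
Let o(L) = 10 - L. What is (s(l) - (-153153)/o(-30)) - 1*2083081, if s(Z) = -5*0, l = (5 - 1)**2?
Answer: -83170087/40 ≈ -2.0793e+6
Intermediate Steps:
l = 16 (l = 4**2 = 16)
s(Z) = 0
(s(l) - (-153153)/o(-30)) - 1*2083081 = (0 - (-153153)/(10 - 1*(-30))) - 1*2083081 = (0 - (-153153)/(10 + 30)) - 2083081 = (0 - (-153153)/40) - 2083081 = (0 - 1001*(-153/40)) - 2083081 = (0 + 153153/40) - 2083081 = 153153/40 - 2083081 = -83170087/40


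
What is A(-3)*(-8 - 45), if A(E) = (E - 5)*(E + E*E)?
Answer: 2544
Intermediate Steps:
A(E) = (-5 + E)*(E + E²)
A(-3)*(-8 - 45) = (-3*(-5 + (-3)² - 4*(-3)))*(-8 - 45) = -3*(-5 + 9 + 12)*(-53) = -3*16*(-53) = -48*(-53) = 2544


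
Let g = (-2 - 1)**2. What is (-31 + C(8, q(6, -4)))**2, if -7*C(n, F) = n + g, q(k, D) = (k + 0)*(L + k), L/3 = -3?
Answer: 54756/49 ≈ 1117.5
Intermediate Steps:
L = -9 (L = 3*(-3) = -9)
g = 9 (g = (-3)**2 = 9)
q(k, D) = k*(-9 + k) (q(k, D) = (k + 0)*(-9 + k) = k*(-9 + k))
C(n, F) = -9/7 - n/7 (C(n, F) = -(n + 9)/7 = -(9 + n)/7 = -9/7 - n/7)
(-31 + C(8, q(6, -4)))**2 = (-31 + (-9/7 - 1/7*8))**2 = (-31 + (-9/7 - 8/7))**2 = (-31 - 17/7)**2 = (-234/7)**2 = 54756/49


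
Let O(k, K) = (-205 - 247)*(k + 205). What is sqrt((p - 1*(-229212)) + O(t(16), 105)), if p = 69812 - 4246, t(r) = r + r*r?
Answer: sqrt(79174) ≈ 281.38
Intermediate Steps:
t(r) = r + r**2
O(k, K) = -92660 - 452*k (O(k, K) = -452*(205 + k) = -92660 - 452*k)
p = 65566
sqrt((p - 1*(-229212)) + O(t(16), 105)) = sqrt((65566 - 1*(-229212)) + (-92660 - 7232*(1 + 16))) = sqrt((65566 + 229212) + (-92660 - 7232*17)) = sqrt(294778 + (-92660 - 452*272)) = sqrt(294778 + (-92660 - 122944)) = sqrt(294778 - 215604) = sqrt(79174)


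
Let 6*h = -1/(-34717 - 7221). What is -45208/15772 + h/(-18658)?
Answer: -53061479785591/18511893008232 ≈ -2.8663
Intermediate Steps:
h = 1/251628 (h = (-1/(-34717 - 7221))/6 = (-1/(-41938))/6 = (-1*(-1/41938))/6 = (⅙)*(1/41938) = 1/251628 ≈ 3.9741e-6)
-45208/15772 + h/(-18658) = -45208/15772 + (1/251628)/(-18658) = -45208*1/15772 + (1/251628)*(-1/18658) = -11302/3943 - 1/4694875224 = -53061479785591/18511893008232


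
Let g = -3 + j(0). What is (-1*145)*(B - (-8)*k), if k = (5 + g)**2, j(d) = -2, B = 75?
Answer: -10875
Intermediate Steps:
g = -5 (g = -3 - 2 = -5)
k = 0 (k = (5 - 5)**2 = 0**2 = 0)
(-1*145)*(B - (-8)*k) = (-1*145)*(75 - (-8)*0) = -145*(75 - 1*0) = -145*(75 + 0) = -145*75 = -10875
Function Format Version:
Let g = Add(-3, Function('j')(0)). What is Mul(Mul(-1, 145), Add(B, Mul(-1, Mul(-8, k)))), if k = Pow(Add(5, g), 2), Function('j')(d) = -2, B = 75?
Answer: -10875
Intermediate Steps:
g = -5 (g = Add(-3, -2) = -5)
k = 0 (k = Pow(Add(5, -5), 2) = Pow(0, 2) = 0)
Mul(Mul(-1, 145), Add(B, Mul(-1, Mul(-8, k)))) = Mul(Mul(-1, 145), Add(75, Mul(-1, Mul(-8, 0)))) = Mul(-145, Add(75, Mul(-1, 0))) = Mul(-145, Add(75, 0)) = Mul(-145, 75) = -10875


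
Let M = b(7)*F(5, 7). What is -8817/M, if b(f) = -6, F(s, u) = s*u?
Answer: 2939/70 ≈ 41.986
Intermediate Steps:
M = -210 (M = -30*7 = -6*35 = -210)
-8817/M = -8817/(-210) = -8817*(-1/210) = 2939/70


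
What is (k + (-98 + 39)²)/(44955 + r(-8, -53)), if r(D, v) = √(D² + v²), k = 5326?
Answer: 395918685/2020949152 - 114491*√17/2020949152 ≈ 0.19567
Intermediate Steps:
(k + (-98 + 39)²)/(44955 + r(-8, -53)) = (5326 + (-98 + 39)²)/(44955 + √((-8)² + (-53)²)) = (5326 + (-59)²)/(44955 + √(64 + 2809)) = (5326 + 3481)/(44955 + √2873) = 8807/(44955 + 13*√17)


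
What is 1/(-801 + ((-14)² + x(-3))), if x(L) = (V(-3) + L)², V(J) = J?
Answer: -1/569 ≈ -0.0017575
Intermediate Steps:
x(L) = (-3 + L)²
1/(-801 + ((-14)² + x(-3))) = 1/(-801 + ((-14)² + (-3 - 3)²)) = 1/(-801 + (196 + (-6)²)) = 1/(-801 + (196 + 36)) = 1/(-801 + 232) = 1/(-569) = -1/569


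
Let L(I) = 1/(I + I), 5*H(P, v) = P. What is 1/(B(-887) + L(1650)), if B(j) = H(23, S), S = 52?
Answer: 3300/15181 ≈ 0.21738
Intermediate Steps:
H(P, v) = P/5
L(I) = 1/(2*I)
B(j) = 23/5 (B(j) = (⅕)*23 = 23/5)
1/(B(-887) + L(1650)) = 1/(23/5 + (½)/1650) = 1/(23/5 + (½)*(1/1650)) = 1/(23/5 + 1/3300) = 1/(15181/3300) = 3300/15181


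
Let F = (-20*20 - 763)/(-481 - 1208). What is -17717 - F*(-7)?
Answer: -29915872/1689 ≈ -17712.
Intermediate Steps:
F = 1163/1689 (F = (-400 - 763)/(-1689) = -1163*(-1/1689) = 1163/1689 ≈ 0.68857)
-17717 - F*(-7) = -17717 - 1163*(-7)/1689 = -17717 - 1*(-8141/1689) = -17717 + 8141/1689 = -29915872/1689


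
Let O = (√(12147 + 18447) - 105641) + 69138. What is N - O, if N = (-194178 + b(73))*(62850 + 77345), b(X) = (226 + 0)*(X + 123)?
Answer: -21012670487 - √30594 ≈ -2.1013e+10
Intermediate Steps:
b(X) = 27798 + 226*X (b(X) = 226*(123 + X) = 27798 + 226*X)
O = -36503 + √30594 (O = (√30594 - 105641) + 69138 = (-105641 + √30594) + 69138 = -36503 + √30594 ≈ -36328.)
N = -21012706990 (N = (-194178 + (27798 + 226*73))*(62850 + 77345) = (-194178 + (27798 + 16498))*140195 = (-194178 + 44296)*140195 = -149882*140195 = -21012706990)
N - O = -21012706990 - (-36503 + √30594) = -21012706990 + (36503 - √30594) = -21012670487 - √30594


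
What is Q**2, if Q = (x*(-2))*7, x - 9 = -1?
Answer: 12544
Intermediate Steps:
x = 8 (x = 9 - 1 = 8)
Q = -112 (Q = (8*(-2))*7 = -16*7 = -112)
Q**2 = (-112)**2 = 12544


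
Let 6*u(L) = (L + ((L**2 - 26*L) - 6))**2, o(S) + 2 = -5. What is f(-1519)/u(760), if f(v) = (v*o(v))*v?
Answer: -16151527/52004542806 ≈ -0.00031058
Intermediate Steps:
o(S) = -7 (o(S) = -2 - 5 = -7)
u(L) = (-6 + L**2 - 25*L)**2/6 (u(L) = (L + ((L**2 - 26*L) - 6))**2/6 = (L + (-6 + L**2 - 26*L))**2/6 = (-6 + L**2 - 25*L)**2/6)
f(v) = -7*v**2 (f(v) = (v*(-7))*v = (-7*v)*v = -7*v**2)
f(-1519)/u(760) = (-7*(-1519)**2)/(((6 - 1*760**2 + 25*760)**2/6)) = (-7*2307361)/(((6 - 1*577600 + 19000)**2/6)) = -16151527*6/(6 - 577600 + 19000)**2 = -16151527/((1/6)*(-558594)**2) = -16151527/((1/6)*312027256836) = -16151527/52004542806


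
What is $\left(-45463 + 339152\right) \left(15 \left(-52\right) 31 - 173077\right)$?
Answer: $-57932211073$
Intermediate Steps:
$\left(-45463 + 339152\right) \left(15 \left(-52\right) 31 - 173077\right) = 293689 \left(\left(-780\right) 31 - 173077\right) = 293689 \left(-24180 - 173077\right) = 293689 \left(-197257\right) = -57932211073$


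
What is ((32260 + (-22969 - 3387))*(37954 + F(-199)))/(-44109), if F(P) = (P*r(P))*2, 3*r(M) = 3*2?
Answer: -24375648/4901 ≈ -4973.6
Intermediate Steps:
r(M) = 2 (r(M) = (3*2)/3 = (⅓)*6 = 2)
F(P) = 4*P (F(P) = (P*2)*2 = (2*P)*2 = 4*P)
((32260 + (-22969 - 3387))*(37954 + F(-199)))/(-44109) = ((32260 + (-22969 - 3387))*(37954 + 4*(-199)))/(-44109) = ((32260 - 26356)*(37954 - 796))*(-1/44109) = (5904*37158)*(-1/44109) = 219380832*(-1/44109) = -24375648/4901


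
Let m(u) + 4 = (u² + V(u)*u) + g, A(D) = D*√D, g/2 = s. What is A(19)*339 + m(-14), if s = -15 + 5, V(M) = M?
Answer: 368 + 6441*√19 ≈ 28444.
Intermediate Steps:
s = -10
g = -20 (g = 2*(-10) = -20)
A(D) = D^(3/2)
m(u) = -24 + 2*u² (m(u) = -4 + ((u² + u*u) - 20) = -4 + ((u² + u²) - 20) = -4 + (2*u² - 20) = -4 + (-20 + 2*u²) = -24 + 2*u²)
A(19)*339 + m(-14) = 19^(3/2)*339 + (-24 + 2*(-14)²) = (19*√19)*339 + (-24 + 2*196) = 6441*√19 + (-24 + 392) = 6441*√19 + 368 = 368 + 6441*√19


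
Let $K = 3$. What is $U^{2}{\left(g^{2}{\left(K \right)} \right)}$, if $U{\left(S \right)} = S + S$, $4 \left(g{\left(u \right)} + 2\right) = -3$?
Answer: $\frac{14641}{64} \approx 228.77$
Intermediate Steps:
$g{\left(u \right)} = - \frac{11}{4}$ ($g{\left(u \right)} = -2 + \frac{1}{4} \left(-3\right) = -2 - \frac{3}{4} = - \frac{11}{4}$)
$U{\left(S \right)} = 2 S$
$U^{2}{\left(g^{2}{\left(K \right)} \right)} = \left(2 \left(- \frac{11}{4}\right)^{2}\right)^{2} = \left(2 \cdot \frac{121}{16}\right)^{2} = \left(\frac{121}{8}\right)^{2} = \frac{14641}{64}$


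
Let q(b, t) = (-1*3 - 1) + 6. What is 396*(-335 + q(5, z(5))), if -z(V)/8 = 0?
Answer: -131868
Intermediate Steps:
z(V) = 0 (z(V) = -8*0 = 0)
q(b, t) = 2 (q(b, t) = (-3 - 1) + 6 = -4 + 6 = 2)
396*(-335 + q(5, z(5))) = 396*(-335 + 2) = 396*(-333) = -131868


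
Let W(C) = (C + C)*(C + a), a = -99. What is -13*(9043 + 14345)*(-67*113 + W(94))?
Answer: 2587718484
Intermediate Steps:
W(C) = 2*C*(-99 + C) (W(C) = (C + C)*(C - 99) = (2*C)*(-99 + C) = 2*C*(-99 + C))
-13*(9043 + 14345)*(-67*113 + W(94)) = -13*(9043 + 14345)*(-67*113 + 2*94*(-99 + 94)) = -304044*(-7571 + 2*94*(-5)) = -304044*(-7571 - 940) = -304044*(-8511) = -13*(-199055268) = 2587718484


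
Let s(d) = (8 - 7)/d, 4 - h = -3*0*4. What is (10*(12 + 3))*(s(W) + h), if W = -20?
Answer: 1185/2 ≈ 592.50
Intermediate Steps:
h = 4 (h = 4 - (-3*0)*4 = 4 - 0*4 = 4 - 1*0 = 4 + 0 = 4)
s(d) = 1/d
(10*(12 + 3))*(s(W) + h) = (10*(12 + 3))*(1/(-20) + 4) = (10*15)*(-1/20 + 4) = 150*(79/20) = 1185/2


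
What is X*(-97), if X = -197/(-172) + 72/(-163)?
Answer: -1913519/28036 ≈ -68.252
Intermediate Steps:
X = 19727/28036 (X = -197*(-1/172) + 72*(-1/163) = 197/172 - 72/163 = 19727/28036 ≈ 0.70363)
X*(-97) = (19727/28036)*(-97) = -1913519/28036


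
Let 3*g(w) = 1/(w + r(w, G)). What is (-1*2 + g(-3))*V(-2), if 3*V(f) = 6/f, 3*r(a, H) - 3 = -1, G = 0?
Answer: 15/7 ≈ 2.1429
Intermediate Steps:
r(a, H) = 2/3 (r(a, H) = 1 + (1/3)*(-1) = 1 - 1/3 = 2/3)
g(w) = 1/(3*(2/3 + w)) (g(w) = 1/(3*(w + 2/3)) = 1/(3*(2/3 + w)))
V(f) = 2/f (V(f) = (6/f)/3 = 2/f)
(-1*2 + g(-3))*V(-2) = (-1*2 + 1/(2 + 3*(-3)))*(2/(-2)) = (-2 + 1/(2 - 9))*(2*(-1/2)) = (-2 + 1/(-7))*(-1) = (-2 - 1/7)*(-1) = -15/7*(-1) = 15/7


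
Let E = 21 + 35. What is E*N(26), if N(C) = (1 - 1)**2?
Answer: 0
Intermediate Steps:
N(C) = 0 (N(C) = 0**2 = 0)
E = 56
E*N(26) = 56*0 = 0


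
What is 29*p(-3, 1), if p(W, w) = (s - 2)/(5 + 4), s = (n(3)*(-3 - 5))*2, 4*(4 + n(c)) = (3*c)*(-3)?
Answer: 4930/9 ≈ 547.78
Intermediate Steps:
n(c) = -4 - 9*c/4 (n(c) = -4 + ((3*c)*(-3))/4 = -4 + (-9*c)/4 = -4 - 9*c/4)
s = 172 (s = ((-4 - 9/4*3)*(-3 - 5))*2 = ((-4 - 27/4)*(-8))*2 = -43/4*(-8)*2 = 86*2 = 172)
p(W, w) = 170/9 (p(W, w) = (172 - 2)/(5 + 4) = 170/9)
29*p(-3, 1) = 29*(170/9) = 4930/9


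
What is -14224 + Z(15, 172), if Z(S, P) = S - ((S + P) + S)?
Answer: -14411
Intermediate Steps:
Z(S, P) = -P - S (Z(S, P) = S - ((P + S) + S) = S - (P + 2*S) = S + (-P - 2*S) = -P - S)
-14224 + Z(15, 172) = -14224 + (-1*172 - 1*15) = -14224 + (-172 - 15) = -14224 - 187 = -14411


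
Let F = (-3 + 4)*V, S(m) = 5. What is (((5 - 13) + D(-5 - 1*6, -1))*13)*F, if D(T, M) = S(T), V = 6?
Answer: -234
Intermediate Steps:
D(T, M) = 5
F = 6 (F = (-3 + 4)*6 = 1*6 = 6)
(((5 - 13) + D(-5 - 1*6, -1))*13)*F = (((5 - 13) + 5)*13)*6 = ((-8 + 5)*13)*6 = -3*13*6 = -39*6 = -234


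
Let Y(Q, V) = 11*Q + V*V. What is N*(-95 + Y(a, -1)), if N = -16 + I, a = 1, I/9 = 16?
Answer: -10624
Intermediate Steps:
I = 144 (I = 9*16 = 144)
Y(Q, V) = V² + 11*Q (Y(Q, V) = 11*Q + V² = V² + 11*Q)
N = 128 (N = -16 + 144 = 128)
N*(-95 + Y(a, -1)) = 128*(-95 + ((-1)² + 11*1)) = 128*(-95 + (1 + 11)) = 128*(-95 + 12) = 128*(-83) = -10624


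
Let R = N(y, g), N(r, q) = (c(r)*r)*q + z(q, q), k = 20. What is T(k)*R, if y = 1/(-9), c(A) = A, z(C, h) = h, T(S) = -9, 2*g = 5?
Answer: -205/9 ≈ -22.778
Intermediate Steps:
g = 5/2 (g = (1/2)*5 = 5/2 ≈ 2.5000)
y = -1/9 (y = 1*(-1/9) = -1/9 ≈ -0.11111)
N(r, q) = q + q*r**2 (N(r, q) = (r*r)*q + q = r**2*q + q = q*r**2 + q = q + q*r**2)
R = 205/81 (R = 5*(1 + (-1/9)**2)/2 = 5*(1 + 1/81)/2 = (5/2)*(82/81) = 205/81 ≈ 2.5309)
T(k)*R = -9*205/81 = -205/9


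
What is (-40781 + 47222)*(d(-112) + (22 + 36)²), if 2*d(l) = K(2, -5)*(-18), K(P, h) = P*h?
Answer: 22247214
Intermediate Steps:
d(l) = 90 (d(l) = ((2*(-5))*(-18))/2 = (-10*(-18))/2 = (½)*180 = 90)
(-40781 + 47222)*(d(-112) + (22 + 36)²) = (-40781 + 47222)*(90 + (22 + 36)²) = 6441*(90 + 58²) = 6441*(90 + 3364) = 6441*3454 = 22247214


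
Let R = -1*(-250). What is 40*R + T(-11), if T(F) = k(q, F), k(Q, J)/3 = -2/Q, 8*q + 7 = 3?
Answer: 10012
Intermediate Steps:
q = -½ (q = -7/8 + (⅛)*3 = -7/8 + 3/8 = -½ ≈ -0.50000)
R = 250
k(Q, J) = -6/Q (k(Q, J) = 3*(-2/Q) = -6/Q)
T(F) = 12 (T(F) = -6/(-½) = -6*(-2) = 12)
40*R + T(-11) = 40*250 + 12 = 10000 + 12 = 10012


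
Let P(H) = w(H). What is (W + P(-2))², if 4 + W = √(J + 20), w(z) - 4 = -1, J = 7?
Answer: 28 - 6*√3 ≈ 17.608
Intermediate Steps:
w(z) = 3 (w(z) = 4 - 1 = 3)
W = -4 + 3*√3 (W = -4 + √(7 + 20) = -4 + √27 = -4 + 3*√3 ≈ 1.1962)
P(H) = 3
(W + P(-2))² = ((-4 + 3*√3) + 3)² = (-1 + 3*√3)²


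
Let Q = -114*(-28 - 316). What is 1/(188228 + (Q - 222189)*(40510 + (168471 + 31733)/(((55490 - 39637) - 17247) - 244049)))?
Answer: -245443/1819198665828394 ≈ -1.3492e-10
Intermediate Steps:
Q = 39216 (Q = -114*(-344) = 39216)
1/(188228 + (Q - 222189)*(40510 + (168471 + 31733)/(((55490 - 39637) - 17247) - 244049))) = 1/(188228 + (39216 - 222189)*(40510 + (168471 + 31733)/(((55490 - 39637) - 17247) - 244049))) = 1/(188228 - 182973*(40510 + 200204/((15853 - 17247) - 244049))) = 1/(188228 - 182973*(40510 + 200204/(-1394 - 244049))) = 1/(188228 - 182973*(40510 + 200204/(-245443))) = 1/(188228 - 182973*(40510 + 200204*(-1/245443))) = 1/(188228 - 182973*(40510 - 200204/245443)) = 1/(188228 - 182973*9942695726/245443) = 1/(188228 - 1819244865073398/245443) = 1/(-1819198665828394/245443) = -245443/1819198665828394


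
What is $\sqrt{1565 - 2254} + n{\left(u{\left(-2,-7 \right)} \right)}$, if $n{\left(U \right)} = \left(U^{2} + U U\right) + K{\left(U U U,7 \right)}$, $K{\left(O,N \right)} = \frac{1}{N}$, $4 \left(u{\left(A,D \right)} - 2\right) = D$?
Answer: $\frac{15}{56} + i \sqrt{689} \approx 0.26786 + 26.249 i$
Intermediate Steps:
$u{\left(A,D \right)} = 2 + \frac{D}{4}$
$n{\left(U \right)} = \frac{1}{7} + 2 U^{2}$ ($n{\left(U \right)} = \left(U^{2} + U U\right) + \frac{1}{7} = \left(U^{2} + U^{2}\right) + \frac{1}{7} = 2 U^{2} + \frac{1}{7} = \frac{1}{7} + 2 U^{2}$)
$\sqrt{1565 - 2254} + n{\left(u{\left(-2,-7 \right)} \right)} = \sqrt{1565 - 2254} + \left(\frac{1}{7} + 2 \left(2 + \frac{1}{4} \left(-7\right)\right)^{2}\right) = \sqrt{-689} + \left(\frac{1}{7} + 2 \left(2 - \frac{7}{4}\right)^{2}\right) = i \sqrt{689} + \left(\frac{1}{7} + \frac{2}{16}\right) = i \sqrt{689} + \left(\frac{1}{7} + 2 \cdot \frac{1}{16}\right) = i \sqrt{689} + \left(\frac{1}{7} + \frac{1}{8}\right) = i \sqrt{689} + \frac{15}{56} = \frac{15}{56} + i \sqrt{689}$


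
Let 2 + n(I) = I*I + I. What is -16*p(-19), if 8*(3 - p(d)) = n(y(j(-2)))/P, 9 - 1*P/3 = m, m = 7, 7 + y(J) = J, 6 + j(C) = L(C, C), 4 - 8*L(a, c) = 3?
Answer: 147/64 ≈ 2.2969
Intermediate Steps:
L(a, c) = ⅛ (L(a, c) = ½ - ⅛*3 = ½ - 3/8 = ⅛)
j(C) = -47/8 (j(C) = -6 + ⅛ = -47/8)
y(J) = -7 + J
n(I) = -2 + I + I² (n(I) = -2 + (I*I + I) = -2 + (I² + I) = -2 + (I + I²) = -2 + I + I²)
P = 6 (P = 27 - 3*7 = 27 - 21 = 6)
p(d) = -147/1024 (p(d) = 3 - (-2 + (-7 - 47/8) + (-7 - 47/8)²)/(8*6) = 3 - (-2 - 103/8 + (-103/8)²)/(8*6) = 3 - (-2 - 103/8 + 10609/64)/(8*6) = 3 - 9657/(512*6) = 3 - ⅛*3219/128 = 3 - 3219/1024 = -147/1024)
-16*p(-19) = -16*(-147/1024) = 147/64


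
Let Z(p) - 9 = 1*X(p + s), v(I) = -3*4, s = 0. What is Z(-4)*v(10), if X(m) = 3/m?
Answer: -99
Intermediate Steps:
v(I) = -12
Z(p) = 9 + 3/p (Z(p) = 9 + 1*(3/(p + 0)) = 9 + 1*(3/p) = 9 + 3/p)
Z(-4)*v(10) = (9 + 3/(-4))*(-12) = (9 + 3*(-¼))*(-12) = (9 - ¾)*(-12) = (33/4)*(-12) = -99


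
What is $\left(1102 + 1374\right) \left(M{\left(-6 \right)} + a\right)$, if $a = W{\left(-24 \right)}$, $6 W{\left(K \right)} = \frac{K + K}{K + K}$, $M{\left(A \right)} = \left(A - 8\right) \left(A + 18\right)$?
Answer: $- \frac{1246666}{3} \approx -4.1556 \cdot 10^{5}$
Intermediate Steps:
$M{\left(A \right)} = \left(-8 + A\right) \left(18 + A\right)$
$W{\left(K \right)} = \frac{1}{6}$ ($W{\left(K \right)} = \frac{\left(K + K\right) \frac{1}{K + K}}{6} = \frac{2 K \frac{1}{2 K}}{6} = \frac{1}{6} \cdot 1 = \frac{1}{6}$)
$a = \frac{1}{6} \approx 0.16667$
$\left(1102 + 1374\right) \left(M{\left(-6 \right)} + a\right) = \left(1102 + 1374\right) \left(\left(-144 + \left(-6\right)^{2} + 10 \left(-6\right)\right) + \frac{1}{6}\right) = 2476 \left(\left(-144 + 36 - 60\right) + \frac{1}{6}\right) = 2476 \left(-168 + \frac{1}{6}\right) = 2476 \left(- \frac{1007}{6}\right) = - \frac{1246666}{3}$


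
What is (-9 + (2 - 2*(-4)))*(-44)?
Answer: -44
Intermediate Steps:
(-9 + (2 - 2*(-4)))*(-44) = (-9 + (2 + 8))*(-44) = (-9 + 10)*(-44) = 1*(-44) = -44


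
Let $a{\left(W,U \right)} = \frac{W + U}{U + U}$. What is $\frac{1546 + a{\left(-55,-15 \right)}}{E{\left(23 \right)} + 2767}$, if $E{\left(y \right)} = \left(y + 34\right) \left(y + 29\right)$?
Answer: $\frac{4645}{17193} \approx 0.27017$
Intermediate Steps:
$a{\left(W,U \right)} = \frac{U + W}{2 U}$
$E{\left(y \right)} = \left(29 + y\right) \left(34 + y\right)$ ($E{\left(y \right)} = \left(34 + y\right) \left(29 + y\right) = \left(29 + y\right) \left(34 + y\right)$)
$\frac{1546 + a{\left(-55,-15 \right)}}{E{\left(23 \right)} + 2767} = \frac{1546 + \frac{-15 - 55}{2 \left(-15\right)}}{\left(986 + 23^{2} + 63 \cdot 23\right) + 2767} = \frac{1546 + \frac{1}{2} \left(- \frac{1}{15}\right) \left(-70\right)}{\left(986 + 529 + 1449\right) + 2767} = \frac{1546 + \frac{7}{3}}{2964 + 2767} = \frac{4645}{3 \cdot 5731} = \frac{4645}{3} \cdot \frac{1}{5731} = \frac{4645}{17193}$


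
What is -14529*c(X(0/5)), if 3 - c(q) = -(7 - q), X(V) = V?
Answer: -145290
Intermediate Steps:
c(q) = 10 - q (c(q) = 3 - (-1)*(7 - q) = 3 - (-7 + q) = 3 + (7 - q) = 10 - q)
-14529*c(X(0/5)) = -14529*(10 - 0/5) = -14529*(10 - 1*0) = -14529*(10 + 0) = -14529*10 = -145290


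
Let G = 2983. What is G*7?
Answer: 20881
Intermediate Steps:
G*7 = 2983*7 = 20881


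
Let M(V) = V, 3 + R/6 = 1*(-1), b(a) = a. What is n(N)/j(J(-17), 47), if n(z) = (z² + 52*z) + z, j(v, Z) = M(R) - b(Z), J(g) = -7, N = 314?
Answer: -115238/71 ≈ -1623.1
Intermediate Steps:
R = -24 (R = -18 + 6*(1*(-1)) = -18 + 6*(-1) = -18 - 6 = -24)
j(v, Z) = -24 - Z
n(z) = z² + 53*z
n(N)/j(J(-17), 47) = (314*(53 + 314))/(-24 - 1*47) = (314*367)/(-24 - 47) = 115238/(-71) = 115238*(-1/71) = -115238/71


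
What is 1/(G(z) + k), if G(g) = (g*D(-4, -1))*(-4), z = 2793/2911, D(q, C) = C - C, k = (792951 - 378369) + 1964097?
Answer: 1/2378679 ≈ 4.2040e-7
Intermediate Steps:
k = 2378679 (k = 414582 + 1964097 = 2378679)
D(q, C) = 0
z = 2793/2911 (z = 2793*(1/2911) = 2793/2911 ≈ 0.95946)
G(g) = 0 (G(g) = (g*0)*(-4) = 0*(-4) = 0)
1/(G(z) + k) = 1/(0 + 2378679) = 1/2378679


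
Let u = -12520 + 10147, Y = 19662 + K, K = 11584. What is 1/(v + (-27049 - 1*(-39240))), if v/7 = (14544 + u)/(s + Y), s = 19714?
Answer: 7280/88762651 ≈ 8.2016e-5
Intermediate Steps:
Y = 31246 (Y = 19662 + 11584 = 31246)
u = -2373
v = 12171/7280 (v = 7*((14544 - 2373)/(19714 + 31246)) = 7*(12171/50960) = 12171/7280 ≈ 1.6718)
1/(v + (-27049 - 1*(-39240))) = 1/(12171/7280 + (-27049 - 1*(-39240))) = 1/(12171/7280 + (-27049 + 39240)) = 1/(12171/7280 + 12191) = 1/(88762651/7280) = 7280/88762651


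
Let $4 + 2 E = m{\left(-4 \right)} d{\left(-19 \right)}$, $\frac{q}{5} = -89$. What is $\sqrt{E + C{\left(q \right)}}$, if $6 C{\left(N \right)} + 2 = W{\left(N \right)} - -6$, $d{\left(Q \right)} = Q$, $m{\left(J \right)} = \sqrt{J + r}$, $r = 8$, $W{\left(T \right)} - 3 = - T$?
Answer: $\frac{\sqrt{489}}{3} \approx 7.3711$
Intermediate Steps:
$W{\left(T \right)} = 3 - T$
$q = -445$ ($q = 5 \left(-89\right) = -445$)
$m{\left(J \right)} = \sqrt{8 + J}$ ($m{\left(J \right)} = \sqrt{J + 8} = \sqrt{8 + J}$)
$C{\left(N \right)} = \frac{7}{6} - \frac{N}{6}$ ($C{\left(N \right)} = - \frac{1}{3} + \frac{\left(3 - N\right) - -6}{6} = - \frac{1}{3} + \frac{\left(3 - N\right) + 6}{6} = - \frac{1}{3} + \frac{9 - N}{6} = - \frac{1}{3} - \left(- \frac{3}{2} + \frac{N}{6}\right) = \frac{7}{6} - \frac{N}{6}$)
$E = -21$ ($E = -2 + \frac{\sqrt{8 - 4} \left(-19\right)}{2} = -2 + \frac{\sqrt{4} \left(-19\right)}{2} = -2 + \frac{2 \left(-19\right)}{2} = -2 + \frac{1}{2} \left(-38\right) = -2 - 19 = -21$)
$\sqrt{E + C{\left(q \right)}} = \sqrt{-21 + \left(\frac{7}{6} - - \frac{445}{6}\right)} = \sqrt{-21 + \left(\frac{7}{6} + \frac{445}{6}\right)} = \sqrt{-21 + \frac{226}{3}} = \sqrt{\frac{163}{3}} = \frac{\sqrt{489}}{3}$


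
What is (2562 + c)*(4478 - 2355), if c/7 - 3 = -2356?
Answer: -29528807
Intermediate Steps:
c = -16471 (c = 21 + 7*(-2356) = 21 - 16492 = -16471)
(2562 + c)*(4478 - 2355) = (2562 - 16471)*(4478 - 2355) = -13909*2123 = -29528807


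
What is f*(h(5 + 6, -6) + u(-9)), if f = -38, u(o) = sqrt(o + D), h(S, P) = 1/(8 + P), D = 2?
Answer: -19 - 38*I*sqrt(7) ≈ -19.0 - 100.54*I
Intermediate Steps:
u(o) = sqrt(2 + o) (u(o) = sqrt(o + 2) = sqrt(2 + o))
f*(h(5 + 6, -6) + u(-9)) = -38*(1/(8 - 6) + sqrt(2 - 9)) = -38*(1/2 + sqrt(-7)) = -38*(1/2 + I*sqrt(7)) = -19 - 38*I*sqrt(7)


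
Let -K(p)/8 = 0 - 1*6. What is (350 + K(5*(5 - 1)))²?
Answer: 158404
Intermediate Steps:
K(p) = 48 (K(p) = -8*(0 - 1*6) = -8*(0 - 6) = -8*(-6) = 48)
(350 + K(5*(5 - 1)))² = (350 + 48)² = 398² = 158404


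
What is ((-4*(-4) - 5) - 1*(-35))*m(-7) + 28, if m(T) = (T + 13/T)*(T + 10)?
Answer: -8360/7 ≈ -1194.3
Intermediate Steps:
m(T) = (10 + T)*(T + 13/T) (m(T) = (T + 13/T)*(10 + T) = (10 + T)*(T + 13/T))
((-4*(-4) - 5) - 1*(-35))*m(-7) + 28 = ((-4*(-4) - 5) - 1*(-35))*(13 + (-7)**2 + 10*(-7) + 130/(-7)) + 28 = ((16 - 5) + 35)*(13 + 49 - 70 + 130*(-1/7)) + 28 = (11 + 35)*(13 + 49 - 70 - 130/7) + 28 = 46*(-186/7) + 28 = -8556/7 + 28 = -8360/7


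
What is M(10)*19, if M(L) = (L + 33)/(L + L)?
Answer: 817/20 ≈ 40.850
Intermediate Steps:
M(L) = (33 + L)/(2*L) (M(L) = (33 + L)/((2*L)) = (33 + L)*(1/(2*L)) = (33 + L)/(2*L))
M(10)*19 = ((½)*(33 + 10)/10)*19 = ((½)*(⅒)*43)*19 = (43/20)*19 = 817/20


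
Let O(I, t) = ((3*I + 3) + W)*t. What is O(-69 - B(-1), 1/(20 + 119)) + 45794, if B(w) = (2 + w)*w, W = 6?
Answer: 6365171/139 ≈ 45793.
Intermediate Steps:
B(w) = w*(2 + w)
O(I, t) = t*(9 + 3*I) (O(I, t) = ((3*I + 3) + 6)*t = ((3 + 3*I) + 6)*t = (9 + 3*I)*t = t*(9 + 3*I))
O(-69 - B(-1), 1/(20 + 119)) + 45794 = 3*(3 + (-69 - (-1)*(2 - 1)))/(20 + 119) + 45794 = 3*(3 + (-69 - (-1)))/139 + 45794 = 3*(1/139)*(3 + (-69 - 1*(-1))) + 45794 = 3*(1/139)*(3 + (-69 + 1)) + 45794 = 3*(1/139)*(3 - 68) + 45794 = 3*(1/139)*(-65) + 45794 = -195/139 + 45794 = 6365171/139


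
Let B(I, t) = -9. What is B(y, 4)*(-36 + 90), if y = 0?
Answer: -486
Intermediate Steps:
B(y, 4)*(-36 + 90) = -9*(-36 + 90) = -9*54 = -486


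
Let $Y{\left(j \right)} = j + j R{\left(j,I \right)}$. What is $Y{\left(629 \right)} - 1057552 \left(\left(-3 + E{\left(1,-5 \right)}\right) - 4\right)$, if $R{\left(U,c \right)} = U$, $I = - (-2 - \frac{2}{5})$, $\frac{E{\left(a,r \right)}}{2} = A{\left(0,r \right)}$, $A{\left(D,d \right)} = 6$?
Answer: $-4891490$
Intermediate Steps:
$E{\left(a,r \right)} = 12$ ($E{\left(a,r \right)} = 2 \cdot 6 = 12$)
$I = \frac{12}{5}$ ($I = - (-2 - \frac{2}{5}) = \left(-1\right) \left(- \frac{12}{5}\right) = \frac{12}{5} \approx 2.4$)
$Y{\left(j \right)} = j + j^{2}$ ($Y{\left(j \right)} = j + j j = j + j^{2}$)
$Y{\left(629 \right)} - 1057552 \left(\left(-3 + E{\left(1,-5 \right)}\right) - 4\right) = 629 \left(1 + 629\right) - 1057552 \left(\left(-3 + 12\right) - 4\right) = 629 \cdot 630 - 1057552 \left(9 - 4\right) = 396270 - 1057552 \cdot 5 = 396270 - 5287760 = -4891490$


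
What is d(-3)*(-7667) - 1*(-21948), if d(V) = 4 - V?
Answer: -31721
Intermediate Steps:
d(-3)*(-7667) - 1*(-21948) = (4 - 1*(-3))*(-7667) - 1*(-21948) = (4 + 3)*(-7667) + 21948 = 7*(-7667) + 21948 = -53669 + 21948 = -31721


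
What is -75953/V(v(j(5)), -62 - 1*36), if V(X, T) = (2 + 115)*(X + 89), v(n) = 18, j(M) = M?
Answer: -75953/12519 ≈ -6.0670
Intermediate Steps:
V(X, T) = 10413 + 117*X (V(X, T) = 117*(89 + X) = 10413 + 117*X)
-75953/V(v(j(5)), -62 - 1*36) = -75953/(10413 + 117*18) = -75953/(10413 + 2106) = -75953/12519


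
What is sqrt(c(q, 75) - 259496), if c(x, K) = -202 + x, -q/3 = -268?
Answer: 3*I*sqrt(28766) ≈ 508.82*I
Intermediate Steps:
q = 804 (q = -3*(-268) = 804)
sqrt(c(q, 75) - 259496) = sqrt((-202 + 804) - 259496) = sqrt(602 - 259496) = sqrt(-258894) = 3*I*sqrt(28766)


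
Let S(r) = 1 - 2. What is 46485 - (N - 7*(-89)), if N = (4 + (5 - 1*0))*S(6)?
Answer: 45871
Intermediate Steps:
S(r) = -1
N = -9 (N = (4 + (5 - 1*0))*(-1) = (4 + (5 + 0))*(-1) = (4 + 5)*(-1) = 9*(-1) = -9)
46485 - (N - 7*(-89)) = 46485 - (-9 - 7*(-89)) = 46485 - (-9 + 623) = 46485 - 1*614 = 46485 - 614 = 45871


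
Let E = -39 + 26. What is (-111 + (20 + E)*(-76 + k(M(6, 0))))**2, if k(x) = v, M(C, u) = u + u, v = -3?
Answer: 440896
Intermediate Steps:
M(C, u) = 2*u
k(x) = -3
E = -13
(-111 + (20 + E)*(-76 + k(M(6, 0))))**2 = (-111 + (20 - 13)*(-76 - 3))**2 = (-111 + 7*(-79))**2 = (-111 - 553)**2 = (-664)**2 = 440896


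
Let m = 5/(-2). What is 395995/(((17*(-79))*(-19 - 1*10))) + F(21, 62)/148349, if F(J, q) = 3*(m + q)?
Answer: 4051890641/398465414 ≈ 10.169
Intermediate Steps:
m = -5/2 (m = 5*(-1/2) = -5/2 ≈ -2.5000)
F(J, q) = -15/2 + 3*q (F(J, q) = 3*(-5/2 + q) = -15/2 + 3*q)
395995/(((17*(-79))*(-19 - 1*10))) + F(21, 62)/148349 = 395995/(((17*(-79))*(-19 - 1*10))) + (-15/2 + 3*62)/148349 = 395995/((-1343*(-19 - 10))) + (-15/2 + 186)*(1/148349) = 395995/((-1343*(-29))) + (357/2)*(1/148349) = 395995/38947 + 357/296698 = 395995*(1/38947) + 357/296698 = 13655/1343 + 357/296698 = 4051890641/398465414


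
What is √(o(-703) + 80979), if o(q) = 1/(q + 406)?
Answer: √793675146/99 ≈ 284.57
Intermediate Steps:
o(q) = 1/(406 + q)
√(o(-703) + 80979) = √(1/(406 - 703) + 80979) = √(1/(-297) + 80979) = √(-1/297 + 80979) = √(24050762/297) = √793675146/99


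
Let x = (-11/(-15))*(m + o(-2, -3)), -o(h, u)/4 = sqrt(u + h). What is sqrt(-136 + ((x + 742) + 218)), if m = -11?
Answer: sqrt(183585 - 660*I*sqrt(5))/15 ≈ 28.565 - 0.11481*I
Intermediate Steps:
o(h, u) = -4*sqrt(h + u) (o(h, u) = -4*sqrt(u + h) = -4*sqrt(h + u))
x = -121/15 - 44*I*sqrt(5)/15 (x = (-11/(-15))*(-11 - 4*sqrt(-2 - 3)) = (-11*(-1/15))*(-11 - 4*I*sqrt(5)) = 11*(-11 - 4*I*sqrt(5))/15 = -121/15 - 44*I*sqrt(5)/15 ≈ -8.0667 - 6.5591*I)
sqrt(-136 + ((x + 742) + 218)) = sqrt(-136 + (((-121/15 - 44*I*sqrt(5)/15) + 742) + 218)) = sqrt(-136 + ((11009/15 - 44*I*sqrt(5)/15) + 218)) = sqrt(-136 + (14279/15 - 44*I*sqrt(5)/15)) = sqrt(12239/15 - 44*I*sqrt(5)/15)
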